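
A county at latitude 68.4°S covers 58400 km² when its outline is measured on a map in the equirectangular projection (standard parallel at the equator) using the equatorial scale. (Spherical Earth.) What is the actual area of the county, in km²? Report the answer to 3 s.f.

21500 km²

For the equirectangular projection with φ₀ = 0 (plate carrée), h = 1 along meridians and k = sec φ along parallels.
Areal scale = h·k = 1 × sec φ; at 68.4°, h = 1.000, k = 2.716, so h·k = 2.716.
True area = apparent / (areal scale) = 58400 / 2.716 ≈ 21500 km².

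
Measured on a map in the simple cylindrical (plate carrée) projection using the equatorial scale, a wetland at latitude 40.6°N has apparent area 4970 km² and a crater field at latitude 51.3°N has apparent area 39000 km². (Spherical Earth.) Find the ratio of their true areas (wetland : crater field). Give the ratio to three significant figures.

Plate carrée has h = 1 and k = sec φ, giving areal scale sec φ; true area = (apparent area) · cos φ.
True area of wetland: 4970 × cos(40.6°) = 4970 × 0.7593 = 3774 km².
True area of crater field: 39000 × cos(51.3°) = 39000 × 0.6252 = 24380 km².
Ratio = 3774 / 24380 ≈ 0.155.

0.155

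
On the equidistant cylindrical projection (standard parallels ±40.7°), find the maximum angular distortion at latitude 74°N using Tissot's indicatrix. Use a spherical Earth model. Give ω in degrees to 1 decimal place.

The equidistant cylindrical projection with φ₀ = 40.7° has h = 1 (meridians true) and k = cos φ₀ / cos φ along parallels.
At 74°: h = 1.000, k = 2.750; principal scales a = 2.750, b = 1.000.
sin(ω/2) = (a − b)/(a + b) = 1.750/3.750 = 0.4667, so ω = 2 arcsin(0.4667) ≈ 55.6°.

55.6°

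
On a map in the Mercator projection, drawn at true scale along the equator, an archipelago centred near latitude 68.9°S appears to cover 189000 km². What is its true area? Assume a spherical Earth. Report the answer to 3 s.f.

24500 km²

The Mercator projection is conformal; its linear scale factor is the same in every direction and equals sec φ = 1/cos φ.
Areal scale = k² = sec²φ = 1/cos²(68.9°) = 1/0.3600² = 7.716.
True area = apparent / (areal scale) = 189000 / 7.716 ≈ 24500 km².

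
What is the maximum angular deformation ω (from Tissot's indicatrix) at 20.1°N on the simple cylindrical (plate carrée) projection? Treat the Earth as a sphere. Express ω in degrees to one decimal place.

3.6°

Plate carrée maps x = Rλ, y = Rφ. The meridian scale is h = 1 and the parallel scale is k = 1/cos φ = sec φ.
At 20.1°: h = 1.000, k = 1.065; principal scales a = 1.065, b = 1.000.
sin(ω/2) = (a − b)/(a + b) = 0.06486/2.065 = 0.03141, so ω = 2 arcsin(0.03141) ≈ 3.6°.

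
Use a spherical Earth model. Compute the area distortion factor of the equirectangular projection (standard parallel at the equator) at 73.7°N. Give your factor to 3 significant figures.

3.56

In the plate carrée (x = Rλ, y = Rφ), meridians are true-scale (h = 1) and parallels are stretched by k = sec φ.
Areal scale = h·k = 1 × sec φ; at 73.7°, h = 1.000, k = 3.563, so h·k = 3.563.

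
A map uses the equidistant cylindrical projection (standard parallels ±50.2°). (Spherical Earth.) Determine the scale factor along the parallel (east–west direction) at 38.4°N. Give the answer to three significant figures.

With standard parallel φ₀ = 50.2°, the equirectangular projection gives x = Rλ cos φ₀, y = Rφ, so h = 1 and k = cos 50.2° / cos φ.
k = cos 50.2° / cos 38.4° = 0.6401/0.7837 = 0.8168.

0.817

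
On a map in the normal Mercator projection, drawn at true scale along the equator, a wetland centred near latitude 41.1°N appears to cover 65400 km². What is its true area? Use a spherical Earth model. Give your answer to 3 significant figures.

37100 km²

The Mercator projection is conformal; its linear scale factor is the same in every direction and equals sec φ = 1/cos φ.
Areal scale = k² = sec²φ = 1/cos²(41.1°) = 1/0.7536² = 1.761.
True area = apparent / (areal scale) = 65400 / 1.761 ≈ 37100 km².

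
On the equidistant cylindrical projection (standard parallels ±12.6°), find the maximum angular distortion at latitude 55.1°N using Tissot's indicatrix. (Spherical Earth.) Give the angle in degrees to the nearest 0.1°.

With standard parallel φ₀ = 12.6°, the equirectangular projection gives x = Rλ cos φ₀, y = Rφ, so h = 1 and k = cos 12.6° / cos φ.
At 55.1°: h = 1.000, k = 1.706; principal scales a = 1.706, b = 1.000.
sin(ω/2) = (a − b)/(a + b) = 0.7057/2.706 = 0.2608, so ω = 2 arcsin(0.2608) ≈ 30.2°.

30.2°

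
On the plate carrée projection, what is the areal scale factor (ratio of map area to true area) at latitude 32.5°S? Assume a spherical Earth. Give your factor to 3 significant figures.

1.19

For the equirectangular projection with φ₀ = 0 (plate carrée), h = 1 along meridians and k = sec φ along parallels.
Areal scale = h·k = 1 × sec φ; at 32.5°, h = 1.000, k = 1.186, so h·k = 1.186.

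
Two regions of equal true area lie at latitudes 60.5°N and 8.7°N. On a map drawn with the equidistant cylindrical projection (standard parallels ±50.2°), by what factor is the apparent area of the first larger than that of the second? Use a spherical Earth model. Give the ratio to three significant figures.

2.01

In the equirectangular projection with standard parallel φ₀ = 50.2° (x = Rλ cos φ₀, y = Rφ), meridians are true-scale (h = 1) and the parallel scale is k = cos φ₀ / cos φ.
Areal scale at 60.5°: h·k = 1.000 × 1.300 = 1.300.
Areal scale at 8.7°: h·k = 1.000 × 0.6476 = 0.6476.
Ratio = 1.300/0.6476 ≈ 2.01.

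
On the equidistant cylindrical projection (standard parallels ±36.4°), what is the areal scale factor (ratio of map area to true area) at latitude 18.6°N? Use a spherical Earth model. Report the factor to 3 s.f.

The equidistant cylindrical projection with φ₀ = 36.4° has h = 1 (meridians true) and k = cos φ₀ / cos φ along parallels.
Areal scale = h·k = 1 × cos φ₀ / cos φ; at 18.6°, h = 1.000, k = 0.8493, so h·k = 0.8493.

0.849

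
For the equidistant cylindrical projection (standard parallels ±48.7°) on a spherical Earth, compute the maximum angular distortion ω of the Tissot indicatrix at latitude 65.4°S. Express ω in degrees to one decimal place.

In the equirectangular projection with standard parallel φ₀ = 48.7° (x = Rλ cos φ₀, y = Rφ), meridians are true-scale (h = 1) and the parallel scale is k = cos φ₀ / cos φ.
At 65.4°: h = 1.000, k = 1.585; principal scales a = 1.585, b = 1.000.
sin(ω/2) = (a − b)/(a + b) = 0.5855/2.585 = 0.2264, so ω = 2 arcsin(0.2264) ≈ 26.2°.

26.2°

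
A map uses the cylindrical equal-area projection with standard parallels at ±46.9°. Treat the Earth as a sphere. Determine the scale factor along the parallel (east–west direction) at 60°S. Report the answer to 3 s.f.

1.37

A cylindrical equal-area projection with standard parallel φ₀ has meridian scale h = cos φ / cos φ₀ and parallel scale k = cos φ₀ / cos φ (so areas are preserved, h·k = 1).
k = cos 46.9° / cos 60° = 0.6833/0.5000 = 1.367.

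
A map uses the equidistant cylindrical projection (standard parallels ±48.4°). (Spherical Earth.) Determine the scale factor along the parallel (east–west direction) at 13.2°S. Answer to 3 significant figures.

The equidistant cylindrical projection with φ₀ = 48.4° has h = 1 (meridians true) and k = cos φ₀ / cos φ along parallels.
k = cos 48.4° / cos 13.2° = 0.6639/0.9736 = 0.6819.

0.682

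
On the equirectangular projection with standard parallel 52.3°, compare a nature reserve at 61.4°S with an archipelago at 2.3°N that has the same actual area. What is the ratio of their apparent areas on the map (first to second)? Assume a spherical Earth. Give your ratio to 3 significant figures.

With standard parallel φ₀ = 52.3°, the equirectangular projection gives x = Rλ cos φ₀, y = Rφ, so h = 1 and k = cos 52.3° / cos φ.
Areal scale at 61.4°: h·k = 1.000 × 1.277 = 1.277.
Areal scale at 2.3°: h·k = 1.000 × 0.6120 = 0.6120.
Ratio = 1.277/0.6120 ≈ 2.09.

2.09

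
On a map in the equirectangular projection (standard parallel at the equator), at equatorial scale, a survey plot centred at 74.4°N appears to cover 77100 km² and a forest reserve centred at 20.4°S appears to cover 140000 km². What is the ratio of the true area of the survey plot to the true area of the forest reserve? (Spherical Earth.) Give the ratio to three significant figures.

Plate carrée has h = 1 and k = sec φ, giving areal scale sec φ; true area = (apparent area) · cos φ.
True area of survey plot: 77100 × cos(74.4°) = 77100 × 0.2689 = 20730 km².
True area of forest reserve: 140000 × cos(20.4°) = 140000 × 0.9373 = 131200 km².
Ratio = 20730 / 131200 ≈ 0.158.

0.158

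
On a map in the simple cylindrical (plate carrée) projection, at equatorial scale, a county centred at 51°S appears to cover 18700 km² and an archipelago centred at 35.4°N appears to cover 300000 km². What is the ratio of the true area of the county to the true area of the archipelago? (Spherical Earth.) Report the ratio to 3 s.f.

On the plate carrée, areal scale = h·k = 1 × sec φ, so true area = apparent × cos φ.
True area of county: 18700 × cos(51°) = 18700 × 0.6293 = 11770 km².
True area of archipelago: 300000 × cos(35.4°) = 300000 × 0.8151 = 244500 km².
Ratio = 11770 / 244500 ≈ 0.0481.

0.0481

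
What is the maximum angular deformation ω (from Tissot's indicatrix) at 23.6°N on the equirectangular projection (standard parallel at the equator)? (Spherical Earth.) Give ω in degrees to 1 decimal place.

In the plate carrée (x = Rλ, y = Rφ), meridians are true-scale (h = 1) and parallels are stretched by k = sec φ.
At 23.6°: h = 1.000, k = 1.091; principal scales a = 1.091, b = 1.000.
sin(ω/2) = (a − b)/(a + b) = 0.09127/2.091 = 0.04364, so ω = 2 arcsin(0.04364) ≈ 5.0°.

5.0°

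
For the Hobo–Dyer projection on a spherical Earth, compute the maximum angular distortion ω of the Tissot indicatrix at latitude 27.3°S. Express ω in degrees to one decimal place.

13.0°

Hobo–Dyer is a cylindrical equal-area projection with standard parallels at ±37.5°. For cylindrical equal-area with standard parallel φ₀, h = cos φ / cos φ₀ and k = cos φ₀ / cos φ, so h·k = 1.
At 27.3°: h = 1.120, k = 0.8928; principal scales a = 1.120, b = 0.8928.
sin(ω/2) = (a − b)/(a + b) = 0.2273/2.013 = 0.1129, so ω = 2 arcsin(0.1129) ≈ 13.0°.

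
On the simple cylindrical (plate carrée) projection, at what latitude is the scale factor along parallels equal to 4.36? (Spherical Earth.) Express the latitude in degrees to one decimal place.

Plate carrée: h = 1, k = sec φ along parallels.
sec φ = 4.36  ⇒  cos φ = 0.2294  ⇒  φ ≈ 76.7°.

76.7°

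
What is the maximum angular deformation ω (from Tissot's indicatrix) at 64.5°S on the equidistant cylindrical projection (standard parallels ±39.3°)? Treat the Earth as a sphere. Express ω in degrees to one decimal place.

33.1°

With standard parallel φ₀ = 39.3°, the equirectangular projection gives x = Rλ cos φ₀, y = Rφ, so h = 1 and k = cos 39.3° / cos φ.
At 64.5°: h = 1.000, k = 1.797; principal scales a = 1.797, b = 1.000.
sin(ω/2) = (a − b)/(a + b) = 0.7975/2.797 = 0.2851, so ω = 2 arcsin(0.2851) ≈ 33.1°.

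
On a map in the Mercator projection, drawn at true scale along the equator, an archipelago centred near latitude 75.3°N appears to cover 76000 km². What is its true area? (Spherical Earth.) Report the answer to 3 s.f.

Mercator is conformal, so the point scale is isotropic: h = k = sec φ = 1/cos φ.
Areal scale = k² = sec²φ = 1/cos²(75.3°) = 1/0.2538² = 15.53.
True area = apparent / (areal scale) = 76000 / 15.53 ≈ 4890 km².

4890 km²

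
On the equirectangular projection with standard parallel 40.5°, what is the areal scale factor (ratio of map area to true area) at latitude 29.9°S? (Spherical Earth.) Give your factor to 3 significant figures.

0.877

With standard parallel φ₀ = 40.5°, the equirectangular projection gives x = Rλ cos φ₀, y = Rφ, so h = 1 and k = cos 40.5° / cos φ.
Areal scale = h·k = 1 × cos φ₀ / cos φ; at 29.9°, h = 1.000, k = 0.8772, so h·k = 0.8772.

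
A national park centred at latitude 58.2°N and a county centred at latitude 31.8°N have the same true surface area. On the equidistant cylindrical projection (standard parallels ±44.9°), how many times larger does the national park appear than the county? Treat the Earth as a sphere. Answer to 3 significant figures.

With standard parallel φ₀ = 44.9°, the equirectangular projection gives x = Rλ cos φ₀, y = Rφ, so h = 1 and k = cos 44.9° / cos φ.
Areal scale at 58.2°: h·k = 1.000 × 1.344 = 1.344.
Areal scale at 31.8°: h·k = 1.000 × 0.8334 = 0.8334.
Ratio = 1.344/0.8334 ≈ 1.61.

1.61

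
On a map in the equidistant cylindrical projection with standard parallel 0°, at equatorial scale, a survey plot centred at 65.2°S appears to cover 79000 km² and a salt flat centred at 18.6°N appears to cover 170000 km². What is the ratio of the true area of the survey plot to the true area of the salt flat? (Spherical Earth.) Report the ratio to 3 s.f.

0.206

Plate carrée has h = 1 and k = sec φ, giving areal scale sec φ; true area = (apparent area) · cos φ.
True area of survey plot: 79000 × cos(65.2°) = 79000 × 0.4195 = 33140 km².
True area of salt flat: 170000 × cos(18.6°) = 170000 × 0.9478 = 161100 km².
Ratio = 33140 / 161100 ≈ 0.206.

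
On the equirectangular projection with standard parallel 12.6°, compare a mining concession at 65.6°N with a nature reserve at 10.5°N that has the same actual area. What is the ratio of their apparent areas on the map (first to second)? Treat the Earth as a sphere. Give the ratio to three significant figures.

The equidistant cylindrical projection with φ₀ = 12.6° has h = 1 (meridians true) and k = cos φ₀ / cos φ along parallels.
Areal scale at 65.6°: h·k = 1.000 × 2.362 = 2.362.
Areal scale at 10.5°: h·k = 1.000 × 0.9925 = 0.9925.
Ratio = 2.362/0.9925 ≈ 2.38.

2.38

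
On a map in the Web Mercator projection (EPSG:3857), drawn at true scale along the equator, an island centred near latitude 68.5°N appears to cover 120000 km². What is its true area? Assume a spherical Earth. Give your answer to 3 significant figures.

16100 km²

Mercator is conformal, so the point scale is isotropic: h = k = sec φ = 1/cos φ.
Areal scale = k² = sec²φ = 1/cos²(68.5°) = 1/0.3665² = 7.445.
True area = apparent / (areal scale) = 120000 / 7.445 ≈ 16100 km².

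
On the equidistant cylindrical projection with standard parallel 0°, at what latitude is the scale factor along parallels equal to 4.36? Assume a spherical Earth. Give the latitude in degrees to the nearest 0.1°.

Plate carrée: h = 1, k = sec φ along parallels.
sec φ = 4.36  ⇒  cos φ = 0.2294  ⇒  φ ≈ 76.7°.

76.7°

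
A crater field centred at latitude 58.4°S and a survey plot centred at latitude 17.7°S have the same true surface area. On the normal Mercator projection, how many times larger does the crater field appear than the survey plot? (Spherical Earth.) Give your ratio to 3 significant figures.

Mercator is conformal with k = sec φ, so areal scale = k² = sec²φ.
At 58.4°: sec²(58.4°) = 1/0.5240² = 3.642.
At 17.7°: sec²(17.7°) = 1/0.9527² = 1.102.
Ratio = 3.642/1.102 = cos²(17.7°)/cos²(58.4°) ≈ 3.31.

3.31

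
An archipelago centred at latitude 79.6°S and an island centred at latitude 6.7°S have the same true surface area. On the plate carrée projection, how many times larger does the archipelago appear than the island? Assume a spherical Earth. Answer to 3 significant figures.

For the equirectangular projection with φ₀ = 0 (plate carrée), h = 1 along meridians and k = sec φ along parallels.
Areal scale at 79.6°: h·k = 1.000 × 5.540 = 5.540.
Areal scale at 6.7°: h·k = 1.000 × 1.007 = 1.007.
Ratio = 5.540/1.007 ≈ 5.50.

5.50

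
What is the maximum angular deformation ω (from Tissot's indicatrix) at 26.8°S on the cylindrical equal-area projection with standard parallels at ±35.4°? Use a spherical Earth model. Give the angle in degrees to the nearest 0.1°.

For cylindrical equal-area with standard parallel φ₀, h = cos φ / cos φ₀ and k = cos φ₀ / cos φ, so h·k = 1.
At 26.8°: h = 1.095, k = 0.9132; principal scales a = 1.095, b = 0.9132.
sin(ω/2) = (a − b)/(a + b) = 0.1818/2.008 = 0.09053, so ω = 2 arcsin(0.09053) ≈ 10.4°.

10.4°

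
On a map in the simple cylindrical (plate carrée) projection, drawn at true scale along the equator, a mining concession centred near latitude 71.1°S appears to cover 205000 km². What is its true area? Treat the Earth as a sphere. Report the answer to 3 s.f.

66400 km²

Plate carrée maps x = Rλ, y = Rφ. The meridian scale is h = 1 and the parallel scale is k = 1/cos φ = sec φ.
Areal scale = h·k = 1 × sec φ; at 71.1°, h = 1.000, k = 3.087, so h·k = 3.087.
True area = apparent / (areal scale) = 205000 / 3.087 ≈ 66400 km².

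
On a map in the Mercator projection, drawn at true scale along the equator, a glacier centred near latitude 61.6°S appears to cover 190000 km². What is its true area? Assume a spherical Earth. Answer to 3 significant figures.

43000 km²

Mercator is conformal, so the point scale is isotropic: h = k = sec φ = 1/cos φ.
Areal scale = k² = sec²φ = 1/cos²(61.6°) = 1/0.4756² = 4.421.
True area = apparent / (areal scale) = 190000 / 4.421 ≈ 43000 km².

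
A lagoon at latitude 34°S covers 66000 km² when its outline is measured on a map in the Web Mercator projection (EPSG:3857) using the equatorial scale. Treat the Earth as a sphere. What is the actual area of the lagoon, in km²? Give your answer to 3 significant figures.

The Mercator projection is conformal; its linear scale factor is the same in every direction and equals sec φ = 1/cos φ.
Areal scale = k² = sec²φ = 1/cos²(34°) = 1/0.8290² = 1.455.
True area = apparent / (areal scale) = 66000 / 1.455 ≈ 45400 km².

45400 km²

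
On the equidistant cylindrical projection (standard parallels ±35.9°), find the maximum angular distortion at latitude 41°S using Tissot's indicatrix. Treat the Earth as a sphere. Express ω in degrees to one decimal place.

With standard parallel φ₀ = 35.9°, the equirectangular projection gives x = Rλ cos φ₀, y = Rφ, so h = 1 and k = cos 35.9° / cos φ.
At 41°: h = 1.000, k = 1.073; principal scales a = 1.073, b = 1.000.
sin(ω/2) = (a − b)/(a + b) = 0.07332/2.073 = 0.03536, so ω = 2 arcsin(0.03536) ≈ 4.1°.

4.1°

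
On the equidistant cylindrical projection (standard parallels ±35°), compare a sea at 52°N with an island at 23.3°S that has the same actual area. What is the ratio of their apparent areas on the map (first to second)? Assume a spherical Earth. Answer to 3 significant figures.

1.49

In the equirectangular projection with standard parallel φ₀ = 35° (x = Rλ cos φ₀, y = Rφ), meridians are true-scale (h = 1) and the parallel scale is k = cos φ₀ / cos φ.
Areal scale at 52°: h·k = 1.000 × 1.331 = 1.331.
Areal scale at 23.3°: h·k = 1.000 × 0.8919 = 0.8919.
Ratio = 1.331/0.8919 ≈ 1.49.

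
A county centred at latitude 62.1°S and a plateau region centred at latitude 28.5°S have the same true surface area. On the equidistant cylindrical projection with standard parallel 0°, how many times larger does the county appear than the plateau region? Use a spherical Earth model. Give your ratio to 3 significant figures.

1.88

Plate carrée maps x = Rλ, y = Rφ. The meridian scale is h = 1 and the parallel scale is k = 1/cos φ = sec φ.
Areal scale at 62.1°: h·k = 1.000 × 2.137 = 2.137.
Areal scale at 28.5°: h·k = 1.000 × 1.138 = 1.138.
Ratio = 2.137/1.138 ≈ 1.88.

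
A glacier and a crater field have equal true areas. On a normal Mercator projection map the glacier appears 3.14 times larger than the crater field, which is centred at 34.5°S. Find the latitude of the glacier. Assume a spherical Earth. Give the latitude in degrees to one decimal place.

Mercator areal scale is sec²φ, so apparent-area ratio = sec²φ₁ / sec²φ₂ = cos²φ₂ / cos²φ₁.
cos²φ₂ / cos²φ₁ = 3.14  ⇒  cos φ₁ = cos 34.5° / √3.14 = 0.8241/1.772 = 0.4651.
φ₁ = arccos(0.4651) ≈ 62.3°.

62.3°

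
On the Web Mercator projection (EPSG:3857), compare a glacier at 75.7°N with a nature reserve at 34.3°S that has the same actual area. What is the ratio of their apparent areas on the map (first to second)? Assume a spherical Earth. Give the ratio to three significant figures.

Mercator is conformal with k = sec φ, so areal scale = k² = sec²φ.
At 75.7°: sec²(75.7°) = 1/0.2470² = 16.39.
At 34.3°: sec²(34.3°) = 1/0.8261² = 1.465.
Ratio = 16.39/1.465 = cos²(34.3°)/cos²(75.7°) ≈ 11.2.

11.2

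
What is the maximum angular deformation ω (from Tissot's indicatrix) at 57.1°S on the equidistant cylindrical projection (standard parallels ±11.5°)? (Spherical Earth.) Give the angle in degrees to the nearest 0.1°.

In the equirectangular projection with standard parallel φ₀ = 11.5° (x = Rλ cos φ₀, y = Rφ), meridians are true-scale (h = 1) and the parallel scale is k = cos φ₀ / cos φ.
At 57.1°: h = 1.000, k = 1.804; principal scales a = 1.804, b = 1.000.
sin(ω/2) = (a − b)/(a + b) = 0.8041/2.804 = 0.2868, so ω = 2 arcsin(0.2868) ≈ 33.3°.

33.3°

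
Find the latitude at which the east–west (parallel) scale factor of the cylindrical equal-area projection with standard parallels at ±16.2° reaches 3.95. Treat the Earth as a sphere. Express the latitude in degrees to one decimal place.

75.9°

Cylindrical equal-area (φ₀ = 16.2°): h = cos φ / cos 16.2° along meridians, k = cos 16.2° / cos φ along parallels; h·k = 1.
k = cos φ₀ / cos φ = 3.95  ⇒  cos φ = cos 16.2° / 3.95 = 0.2431.
φ = arccos(0.2431) ≈ 75.9°.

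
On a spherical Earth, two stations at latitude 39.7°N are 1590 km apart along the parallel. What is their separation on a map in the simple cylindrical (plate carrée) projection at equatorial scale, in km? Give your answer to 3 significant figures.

For the equirectangular projection with φ₀ = 0 (plate carrée), h = 1 along meridians and k = sec φ along parallels.
Along the parallel, k = sec 39.7° = 1/0.7694 = 1.300.
Map distance = 1590 × 1.300 ≈ 2070 km.

2070 km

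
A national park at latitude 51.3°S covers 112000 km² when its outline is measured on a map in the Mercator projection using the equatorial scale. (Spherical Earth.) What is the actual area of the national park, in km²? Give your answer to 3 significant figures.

The Mercator projection is conformal; its linear scale factor is the same in every direction and equals sec φ = 1/cos φ.
Areal scale = k² = sec²φ = 1/cos²(51.3°) = 1/0.6252² = 2.558.
True area = apparent / (areal scale) = 112000 / 2.558 ≈ 43800 km².

43800 km²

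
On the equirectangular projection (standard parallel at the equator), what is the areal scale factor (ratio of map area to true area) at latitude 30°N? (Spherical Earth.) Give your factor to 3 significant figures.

1.15

For the equirectangular projection with φ₀ = 0 (plate carrée), h = 1 along meridians and k = sec φ along parallels.
Areal scale = h·k = 1 × sec φ; at 30°, h = 1.000, k = 1.155, so h·k = 1.155.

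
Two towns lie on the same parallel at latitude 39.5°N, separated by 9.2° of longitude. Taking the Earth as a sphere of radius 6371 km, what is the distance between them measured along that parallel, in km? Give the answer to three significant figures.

789 km

Arc length along a parallel = R cos φ · Δλ (with Δλ in radians).
= 6371 × cos 39.5° × (9.2° × π/180) = 6371 × 0.7716 × 0.1606 ≈ 789 km.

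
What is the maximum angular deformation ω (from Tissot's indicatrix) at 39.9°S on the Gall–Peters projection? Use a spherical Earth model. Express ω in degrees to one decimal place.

Gall–Peters is a cylindrical equal-area projection with standard parallels at ±45°. Cylindrical equal-area (φ₀ = 45°): h = cos φ / cos 45° along meridians, k = cos 45° / cos φ along parallels; h·k = 1.
At 39.9°: h = 1.085, k = 0.9217; principal scales a = 1.085, b = 0.9217.
sin(ω/2) = (a − b)/(a + b) = 0.1632/2.007 = 0.08134, so ω = 2 arcsin(0.08134) ≈ 9.3°.

9.3°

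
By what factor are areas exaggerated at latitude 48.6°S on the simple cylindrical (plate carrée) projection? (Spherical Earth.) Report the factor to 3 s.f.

1.51

Plate carrée maps x = Rλ, y = Rφ. The meridian scale is h = 1 and the parallel scale is k = 1/cos φ = sec φ.
Areal scale = h·k = 1 × sec φ; at 48.6°, h = 1.000, k = 1.512, so h·k = 1.512.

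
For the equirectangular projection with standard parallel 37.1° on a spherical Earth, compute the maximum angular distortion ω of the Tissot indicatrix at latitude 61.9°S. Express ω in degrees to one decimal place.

29.8°

In the equirectangular projection with standard parallel φ₀ = 37.1° (x = Rλ cos φ₀, y = Rφ), meridians are true-scale (h = 1) and the parallel scale is k = cos φ₀ / cos φ.
At 61.9°: h = 1.000, k = 1.693; principal scales a = 1.693, b = 1.000.
sin(ω/2) = (a − b)/(a + b) = 0.6933/2.693 = 0.2574, so ω = 2 arcsin(0.2574) ≈ 29.8°.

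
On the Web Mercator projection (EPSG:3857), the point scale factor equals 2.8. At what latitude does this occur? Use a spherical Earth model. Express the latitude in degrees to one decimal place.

69.1°

Mercator scale is k = sec φ = 1/cos φ.
1/cos φ = 2.8  ⇒  cos φ = 0.3571  ⇒  φ = arccos(0.3571) ≈ 69.1°.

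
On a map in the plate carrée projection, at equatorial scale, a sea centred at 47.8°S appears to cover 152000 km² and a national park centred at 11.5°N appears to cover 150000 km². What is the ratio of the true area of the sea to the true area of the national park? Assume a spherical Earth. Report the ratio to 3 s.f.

0.695

On the plate carrée, areal scale = h·k = 1 × sec φ, so true area = apparent × cos φ.
True area of sea: 152000 × cos(47.8°) = 152000 × 0.6717 = 102100 km².
True area of national park: 150000 × cos(11.5°) = 150000 × 0.9799 = 147000 km².
Ratio = 102100 / 147000 ≈ 0.695.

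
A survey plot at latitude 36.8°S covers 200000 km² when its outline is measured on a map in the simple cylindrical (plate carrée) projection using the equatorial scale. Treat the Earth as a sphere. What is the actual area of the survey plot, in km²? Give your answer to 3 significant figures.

Plate carrée maps x = Rλ, y = Rφ. The meridian scale is h = 1 and the parallel scale is k = 1/cos φ = sec φ.
Areal scale = h·k = 1 × sec φ; at 36.8°, h = 1.000, k = 1.249, so h·k = 1.249.
True area = apparent / (areal scale) = 200000 / 1.249 ≈ 160000 km².

160000 km²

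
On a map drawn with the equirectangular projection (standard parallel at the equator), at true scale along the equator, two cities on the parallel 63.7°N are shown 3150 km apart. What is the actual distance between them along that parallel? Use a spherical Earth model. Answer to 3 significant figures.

Plate carrée maps x = Rλ, y = Rφ. The meridian scale is h = 1 and the parallel scale is k = 1/cos φ = sec φ.
Along the parallel at 63.7°, map distances are exaggerated by k = sec 63.7° = 2.257.
True distance = 3150 / 2.257 = 3150 × cos 63.7° ≈ 1400 km.

1400 km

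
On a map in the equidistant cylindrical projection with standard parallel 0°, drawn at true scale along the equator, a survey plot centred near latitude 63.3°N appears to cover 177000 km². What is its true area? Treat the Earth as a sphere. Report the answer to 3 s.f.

79500 km²

In the plate carrée (x = Rλ, y = Rφ), meridians are true-scale (h = 1) and parallels are stretched by k = sec φ.
Areal scale = h·k = 1 × sec φ; at 63.3°, h = 1.000, k = 2.226, so h·k = 2.226.
True area = apparent / (areal scale) = 177000 / 2.226 ≈ 79500 km².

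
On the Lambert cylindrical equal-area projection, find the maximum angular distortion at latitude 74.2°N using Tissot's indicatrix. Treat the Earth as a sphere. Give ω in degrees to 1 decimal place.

The Lambert cylindrical equal-area projection is the cylindrical equal-area projection with its standard parallel at the equator (φ₀ = 0). A cylindrical equal-area projection with standard parallel φ₀ has meridian scale h = cos φ / cos φ₀ and parallel scale k = cos φ₀ / cos φ (so areas are preserved, h·k = 1).
At 74.2°: h = 0.2723, k = 3.673; principal scales a = 3.673, b = 0.2723.
sin(ω/2) = (a − b)/(a + b) = 3.400/3.945 = 0.8620, so ω = 2 arcsin(0.8620) ≈ 119.1°.

119.1°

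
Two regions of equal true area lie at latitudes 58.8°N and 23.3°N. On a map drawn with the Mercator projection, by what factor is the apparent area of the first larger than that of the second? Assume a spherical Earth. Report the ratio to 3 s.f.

Mercator areal scale is sec²φ.
At 58.8°: sec²(58.8°) = 1/0.5180² = 3.726.
At 23.3°: sec²(23.3°) = 1/0.9184² = 1.185.
Ratio = 3.726/1.185 = cos²(23.3°)/cos²(58.8°) ≈ 3.14.

3.14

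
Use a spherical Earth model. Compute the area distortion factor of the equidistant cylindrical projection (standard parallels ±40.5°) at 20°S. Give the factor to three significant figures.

0.809

With standard parallel φ₀ = 40.5°, the equirectangular projection gives x = Rλ cos φ₀, y = Rφ, so h = 1 and k = cos 40.5° / cos φ.
Areal scale = h·k = 1 × cos φ₀ / cos φ; at 20°, h = 1.000, k = 0.8092, so h·k = 0.8092.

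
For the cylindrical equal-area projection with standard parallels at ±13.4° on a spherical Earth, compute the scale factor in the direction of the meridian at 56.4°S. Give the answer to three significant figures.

0.569

Cylindrical equal-area (φ₀ = 13.4°): h = cos φ / cos 13.4° along meridians, k = cos 13.4° / cos φ along parallels; h·k = 1.
h = cos 56.4° / cos 13.4° = 0.5534/0.9728 = 0.5689.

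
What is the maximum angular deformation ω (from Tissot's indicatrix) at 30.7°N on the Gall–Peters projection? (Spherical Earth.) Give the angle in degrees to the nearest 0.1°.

The Gall–Peters projection is cylindrical equal-area with φ₀ = 45°. A cylindrical equal-area projection with standard parallel φ₀ has meridian scale h = cos φ / cos φ₀ and parallel scale k = cos φ₀ / cos φ (so areas are preserved, h·k = 1).
At 30.7°: h = 1.216, k = 0.8224; principal scales a = 1.216, b = 0.8224.
sin(ω/2) = (a − b)/(a + b) = 0.3937/2.038 = 0.1931, so ω = 2 arcsin(0.1931) ≈ 22.3°.

22.3°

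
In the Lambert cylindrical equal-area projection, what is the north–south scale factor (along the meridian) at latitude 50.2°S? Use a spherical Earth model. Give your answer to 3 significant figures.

0.640

The Lambert cylindrical equal-area projection is the cylindrical equal-area projection with its standard parallel at the equator (φ₀ = 0). A cylindrical equal-area projection with standard parallel φ₀ has meridian scale h = cos φ / cos φ₀ and parallel scale k = cos φ₀ / cos φ (so areas are preserved, h·k = 1).
h = cos 50.2° / cos 0° = 0.6401/1.000 = 0.6401.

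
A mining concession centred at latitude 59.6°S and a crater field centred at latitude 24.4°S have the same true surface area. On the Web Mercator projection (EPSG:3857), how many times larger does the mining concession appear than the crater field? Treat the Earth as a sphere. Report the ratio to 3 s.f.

3.24

On Mercator, area is exaggerated by sec²φ = 1/cos²φ.
At 59.6°: sec²(59.6°) = 1/0.5060² = 3.905.
At 24.4°: sec²(24.4°) = 1/0.9107² = 1.206.
Ratio = 3.905/1.206 = cos²(24.4°)/cos²(59.6°) ≈ 3.24.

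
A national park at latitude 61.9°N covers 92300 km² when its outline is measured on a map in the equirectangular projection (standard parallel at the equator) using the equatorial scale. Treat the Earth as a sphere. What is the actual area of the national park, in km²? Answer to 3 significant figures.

43500 km²

Plate carrée maps x = Rλ, y = Rφ. The meridian scale is h = 1 and the parallel scale is k = 1/cos φ = sec φ.
Areal scale = h·k = 1 × sec φ; at 61.9°, h = 1.000, k = 2.123, so h·k = 2.123.
True area = apparent / (areal scale) = 92300 / 2.123 ≈ 43500 km².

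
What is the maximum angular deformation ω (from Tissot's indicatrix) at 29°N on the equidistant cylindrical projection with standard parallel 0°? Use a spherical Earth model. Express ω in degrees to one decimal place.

7.7°

For the equirectangular projection with φ₀ = 0 (plate carrée), h = 1 along meridians and k = sec φ along parallels.
At 29°: h = 1.000, k = 1.143; principal scales a = 1.143, b = 1.000.
sin(ω/2) = (a − b)/(a + b) = 0.1434/2.143 = 0.06688, so ω = 2 arcsin(0.06688) ≈ 7.7°.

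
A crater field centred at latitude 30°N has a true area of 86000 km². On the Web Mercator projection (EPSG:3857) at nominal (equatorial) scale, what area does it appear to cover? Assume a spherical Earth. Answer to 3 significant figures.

Mercator is conformal, so the point scale is isotropic: h = k = sec φ = 1/cos φ.
Areal scale = k² = sec²φ = 1/cos²(30°) = 1/0.8660² = 1.333.
Apparent area = 86000 × 1.333 ≈ 115000 km².

115000 km²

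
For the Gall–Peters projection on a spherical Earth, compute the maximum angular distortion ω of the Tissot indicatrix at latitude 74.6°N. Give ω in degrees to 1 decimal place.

97.7°

Gall–Peters is a cylindrical equal-area projection with standard parallels at ±45°. For cylindrical equal-area with standard parallel φ₀, h = cos φ / cos φ₀ and k = cos φ₀ / cos φ, so h·k = 1.
At 74.6°: h = 0.3756, k = 2.663; principal scales a = 2.663, b = 0.3756.
sin(ω/2) = (a − b)/(a + b) = 2.287/3.038 = 0.7528, so ω = 2 arcsin(0.7528) ≈ 97.7°.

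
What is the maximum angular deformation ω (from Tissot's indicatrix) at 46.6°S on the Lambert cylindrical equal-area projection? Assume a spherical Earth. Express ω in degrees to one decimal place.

42.0°

The Lambert cylindrical equal-area projection is the cylindrical equal-area projection with its standard parallel at the equator (φ₀ = 0). For cylindrical equal-area with standard parallel φ₀, h = cos φ / cos φ₀ and k = cos φ₀ / cos φ, so h·k = 1.
At 46.6°: h = 0.6871, k = 1.455; principal scales a = 1.455, b = 0.6871.
sin(ω/2) = (a − b)/(a + b) = 0.7683/2.143 = 0.3586, so ω = 2 arcsin(0.3586) ≈ 42.0°.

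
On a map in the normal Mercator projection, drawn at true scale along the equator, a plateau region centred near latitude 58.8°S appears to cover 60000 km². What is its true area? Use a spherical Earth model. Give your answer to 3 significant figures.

16100 km²

The Mercator projection is conformal; its linear scale factor is the same in every direction and equals sec φ = 1/cos φ.
Areal scale = k² = sec²φ = 1/cos²(58.8°) = 1/0.5180² = 3.726.
True area = apparent / (areal scale) = 60000 / 3.726 ≈ 16100 km².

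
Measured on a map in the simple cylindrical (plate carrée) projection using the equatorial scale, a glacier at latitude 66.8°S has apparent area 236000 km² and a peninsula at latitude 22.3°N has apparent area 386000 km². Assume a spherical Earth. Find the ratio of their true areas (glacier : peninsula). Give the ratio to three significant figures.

0.260

On the plate carrée, areal scale = h·k = 1 × sec φ, so true area = apparent × cos φ.
True area of glacier: 236000 × cos(66.8°) = 236000 × 0.3939 = 92970 km².
True area of peninsula: 386000 × cos(22.3°) = 386000 × 0.9252 = 357100 km².
Ratio = 92970 / 357100 ≈ 0.260.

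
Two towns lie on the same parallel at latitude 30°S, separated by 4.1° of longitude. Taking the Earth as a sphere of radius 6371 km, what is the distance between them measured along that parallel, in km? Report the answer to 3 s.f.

Arc length along a parallel = R cos φ · Δλ (with Δλ in radians).
= 6371 × cos 30° × (4.1° × π/180) = 6371 × 0.8660 × 0.07156 ≈ 395 km.

395 km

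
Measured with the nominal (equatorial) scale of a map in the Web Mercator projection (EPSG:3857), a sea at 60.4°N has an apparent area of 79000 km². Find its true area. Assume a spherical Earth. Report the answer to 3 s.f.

Mercator is conformal, so the point scale is isotropic: h = k = sec φ = 1/cos φ.
Areal scale = k² = sec²φ = 1/cos²(60.4°) = 1/0.4939² = 4.099.
True area = apparent / (areal scale) = 79000 / 4.099 ≈ 19300 km².

19300 km²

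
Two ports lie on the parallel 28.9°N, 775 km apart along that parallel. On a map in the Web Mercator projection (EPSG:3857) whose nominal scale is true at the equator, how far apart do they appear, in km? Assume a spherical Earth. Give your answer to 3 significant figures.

The Mercator projection is conformal; its linear scale factor is the same in every direction and equals sec φ = 1/cos φ.
Along the parallel, k = sec 28.9° = 1/0.8755 = 1.142.
Map distance = 775 × 1.142 ≈ 885 km.

885 km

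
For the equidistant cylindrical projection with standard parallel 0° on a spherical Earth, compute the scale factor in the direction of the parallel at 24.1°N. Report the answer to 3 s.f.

1.10

In the plate carrée (x = Rλ, y = Rφ), meridians are true-scale (h = 1) and parallels are stretched by k = sec φ.
k = 1/cos 24.1° = 1/0.9128 = 1.095.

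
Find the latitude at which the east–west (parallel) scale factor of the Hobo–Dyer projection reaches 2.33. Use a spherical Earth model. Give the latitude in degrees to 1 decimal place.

The Hobo–Dyer projection is cylindrical equal-area with φ₀ = 37.5°. A cylindrical equal-area projection with standard parallel φ₀ has meridian scale h = cos φ / cos φ₀ and parallel scale k = cos φ₀ / cos φ (so areas are preserved, h·k = 1).
k = cos φ₀ / cos φ = 2.33  ⇒  cos φ = cos 37.5° / 2.33 = 0.3405.
φ = arccos(0.3405) ≈ 70.1°.

70.1°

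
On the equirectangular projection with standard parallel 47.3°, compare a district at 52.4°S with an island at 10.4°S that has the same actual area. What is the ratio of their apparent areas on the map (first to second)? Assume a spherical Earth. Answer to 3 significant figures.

In the equirectangular projection with standard parallel φ₀ = 47.3° (x = Rλ cos φ₀, y = Rφ), meridians are true-scale (h = 1) and the parallel scale is k = cos φ₀ / cos φ.
Areal scale at 52.4°: h·k = 1.000 × 1.111 = 1.111.
Areal scale at 10.4°: h·k = 1.000 × 0.6895 = 0.6895.
Ratio = 1.111/0.6895 ≈ 1.61.

1.61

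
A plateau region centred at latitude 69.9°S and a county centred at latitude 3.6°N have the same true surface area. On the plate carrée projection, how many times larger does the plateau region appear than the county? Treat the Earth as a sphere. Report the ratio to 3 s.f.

2.90

Plate carrée maps x = Rλ, y = Rφ. The meridian scale is h = 1 and the parallel scale is k = 1/cos φ = sec φ.
Areal scale at 69.9°: h·k = 1.000 × 2.910 = 2.910.
Areal scale at 3.6°: h·k = 1.000 × 1.002 = 1.002.
Ratio = 2.910/1.002 ≈ 2.90.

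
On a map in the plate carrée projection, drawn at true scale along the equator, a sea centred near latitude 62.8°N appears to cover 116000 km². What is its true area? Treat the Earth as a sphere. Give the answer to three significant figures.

53000 km²

For the equirectangular projection with φ₀ = 0 (plate carrée), h = 1 along meridians and k = sec φ along parallels.
Areal scale = h·k = 1 × sec φ; at 62.8°, h = 1.000, k = 2.188, so h·k = 2.188.
True area = apparent / (areal scale) = 116000 / 2.188 ≈ 53000 km².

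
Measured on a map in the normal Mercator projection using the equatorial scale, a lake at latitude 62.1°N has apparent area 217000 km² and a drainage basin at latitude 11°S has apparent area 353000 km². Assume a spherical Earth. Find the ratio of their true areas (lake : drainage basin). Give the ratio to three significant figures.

On Mercator the areal scale is sec²φ, so true area = apparent × cos²φ.
True area of lake: 217000 × cos²(62.1°) = 217000 × 0.2190 = 47510 km².
True area of drainage basin: 353000 × cos²(11°) = 353000 × 0.9636 = 340100 km².
Ratio = 47510 / 340100 ≈ 0.140.

0.140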